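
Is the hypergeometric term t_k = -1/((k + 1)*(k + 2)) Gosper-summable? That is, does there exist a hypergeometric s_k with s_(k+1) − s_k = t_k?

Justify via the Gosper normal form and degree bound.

Ratio r(k) = (k + 1)/(k + 3).
Gosper form: A/B · C(k+1)/C(k) with A=k + 1, B=k + 3, C=1.
f must satisfy (k + 1)·f(k+1) − (k + 2)·f(k) = 1.
From deg A=1, deg B=1, deg C=0: d=1.
Solve for f: f(k) = k (degree 1 ≤ 1).
Certificate R = B(k−1)f/C = k*(k + 2) gives s_k = -k/(k + 1).
s_(k+1) − s_k = -1/(k**2 + 3*k + 2) = t_k.

Yes. s_k = -k/(k + 1).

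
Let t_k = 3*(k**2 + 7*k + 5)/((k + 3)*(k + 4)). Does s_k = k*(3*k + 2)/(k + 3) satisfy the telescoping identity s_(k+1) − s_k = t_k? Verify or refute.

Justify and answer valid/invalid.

Valid: the claim telescopes to t_k.

s_(k+1) = (k + 1)*(3*k + 5)/(k + 4)
s_(k+1) − s_k = 3*(k**2 + 7*k + 5)/(k**2 + 7*k + 12)
(s_(k+1) − s_k) − t_k = 0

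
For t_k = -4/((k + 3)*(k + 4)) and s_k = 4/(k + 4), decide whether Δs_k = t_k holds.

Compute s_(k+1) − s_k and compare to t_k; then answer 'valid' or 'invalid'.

s_(k+1) = 4/(k + 5)
s_(k+1) − s_k = -4/((k + 4)*(k + 5))
(s_(k+1) − s_k) − t_k = 8/(k**3 + 12*k**2 + 47*k + 60)

Invalid: residual 8/(k**3 + 12*k**2 + 47*k + 60) ≠ 0.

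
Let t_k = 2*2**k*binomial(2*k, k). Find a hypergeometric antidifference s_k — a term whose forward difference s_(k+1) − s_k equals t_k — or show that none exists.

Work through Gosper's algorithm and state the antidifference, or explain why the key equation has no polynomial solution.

none (Gosper's algorithm certifies no s_k)

Step 1: r(k) = 4*(2*k + 1)/(k + 1).
Factor: A=8*k + 4; B=k + 1; C=1.
f must satisfy (8*k + 4)·f(k+1) − (k)·f(k) = 1.
deg f ≤ -1 (via 1,1,0).
deg f ≤ -1 is impossible — no certificate.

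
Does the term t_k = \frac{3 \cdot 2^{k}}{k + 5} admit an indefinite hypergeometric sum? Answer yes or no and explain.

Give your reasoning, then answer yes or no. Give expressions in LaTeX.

t_(k+1)/t_k = 2*(k + 5)/(k + 6).
Take A(k)=2*k + 10, B(k)=k + 6, C(k)=1.
Key eq: (2*k + 10)·f(k+1) = (k + 5)·f(k) + (1).
deg f ≤ -1 (via 1,1,0).
deg f ≤ -1 is impossible — no certificate.

No — key equation has no polynomial f.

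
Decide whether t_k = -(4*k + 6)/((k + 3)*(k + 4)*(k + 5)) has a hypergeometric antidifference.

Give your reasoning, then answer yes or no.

t_(k+1)/t_k = (k + 3)*(2*k + 5)/((k + 6)*(2*k + 3)).
Normal form (A,B,C) = (k + 3, k + 6, k + 3/2).
Key eq: (k + 3)·f(k+1) = (k + 5)·f(k) + (k + 3/2).
From deg A=1, deg B=1, deg C=1: d=2.
Coefficient equations give f(k) = k*(3*k + 5)/16.
Then R = B(k−1)f/C = k*(k + 5)*(3*k + 5)/(8*(2*k + 3)), so s_k = R(k)·t_k = -k*(3*k + 5)/(4*(k + 3)*(k + 4)).
Δs = 2*(-2*k - 3)/(k**3 + 12*k**2 + 47*k + 60), as required.

Yes. s_k = -k*(3*k + 5)/(4*(k + 3)*(k + 4)).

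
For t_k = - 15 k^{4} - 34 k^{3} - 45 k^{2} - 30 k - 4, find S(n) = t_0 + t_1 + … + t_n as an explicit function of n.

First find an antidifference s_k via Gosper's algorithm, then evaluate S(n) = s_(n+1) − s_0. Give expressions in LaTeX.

r(k) = (15*k**4 + 94*k**3 + 237*k**2 + 282*k + 128)/(15*k**4 + 34*k**3 + 45*k**2 + 30*k + 4) after simplifying.
Take A(k)=1, B(k)=1, C(k)=k**4 + 34*k**3/15 + 3*k**2 + 2*k + 4/15.
Solve (1)·f(k+1) − (1)·f(k) = k**4 + 34*k**3/15 + 3*k**2 + 2*k + 4/15.
Bound: deg f ≤ 5.
Solve for f: f(k) = k*(k + 1)*(3*k**3 - 2*k**2 + 5*k - 4)/15 (degree 5 ≤ 5).
So s_k = (B(k−1)f/C)·t_k = (k*(3*k**3 - 2*k**2 + 5*k - 4)/(15*k**3 + 19*k**2 + 26*k + 4))·t_k = k*(-3*k**4 - k**3 - 3*k**2 - k + 4).
s_(k+1) − s_k = -15*k**4 - 34*k**3 - 45*k**2 - 30*k - 4 = t_k.
Telescope: S(n) = s_(n+1) − s_(0) = -3*n**5 - 16*n**4 - 37*n**3 - 46*n**2 - 26*n - 4 − (0) = -3*n**5 - 16*n**4 - 37*n**3 - 46*n**2 - 26*n - 4.

S(n) = - 3 n^{5} - 16 n^{4} - 37 n^{3} - 46 n^{2} - 26 n - 4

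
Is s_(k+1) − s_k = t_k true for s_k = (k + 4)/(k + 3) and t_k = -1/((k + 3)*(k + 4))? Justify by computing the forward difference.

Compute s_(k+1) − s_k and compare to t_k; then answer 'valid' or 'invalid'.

s_(k+1) = (k + 5)/(k + 4)
s_(k+1) − s_k = -1/(k**2 + 7*k + 12)
(s_(k+1) − s_k) − t_k = 0

Valid — Δs_k = t_k.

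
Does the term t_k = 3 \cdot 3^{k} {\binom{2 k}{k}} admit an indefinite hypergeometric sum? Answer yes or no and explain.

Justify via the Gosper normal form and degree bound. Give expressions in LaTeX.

No — key equation has no polynomial f.

Ratio r(k) = 6*(2*k + 1)/(k + 1).
Take A(k)=12*k + 6, B(k)=k + 1, C(k)=1.
Need (12*k + 6)·f(k+1) − (k)·f(k) = 1.
Bound: deg f ≤ -1.
Bound -1 < 0, so the key equation has no polynomial solution.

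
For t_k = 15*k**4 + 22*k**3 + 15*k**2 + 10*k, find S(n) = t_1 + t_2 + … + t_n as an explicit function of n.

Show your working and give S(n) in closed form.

t_(k+1)/t_k = (15*k**4 + 82*k**3 + 171*k**2 + 166*k + 62)/(k*(15*k**3 + 22*k**2 + 15*k + 10)).
So A=1 and B=1, with C=k**4 + 22*k**3/15 + k**2 + 2*k/3.
Solve (1)·f(k+1) − (1)·f(k) = k**4 + 22*k**3/15 + k**2 + 2*k/3.
deg f ≤ 5 (via 0,0,4).
Solving with deg f ≤ 5: f(k) = k*(k - 1)*(3*k**3 + k**2 + 3)/15.
Certificate R = B(k−1)f/C = (k - 1)*(3*k**3 + k**2 + 3)/(15*k**3 + 22*k**2 + 15*k + 10) gives s_k = k*(3*k**4 - 2*k**3 - k**2 + 3*k - 3).
Check: Δs_k = k*(15*k**3 + 22*k**2 + 15*k + 10). ✓
Evaluate: s_(n+1) = n*(3*n**4 + 13*n**3 + 21*n**2 + 18*n + 7); subtract s_(1) = 0 ⇒ S(n) = n*(3*n**4 + 13*n**3 + 21*n**2 + 18*n + 7).

S(n) = n*(3*n**4 + 13*n**3 + 21*n**2 + 18*n + 7)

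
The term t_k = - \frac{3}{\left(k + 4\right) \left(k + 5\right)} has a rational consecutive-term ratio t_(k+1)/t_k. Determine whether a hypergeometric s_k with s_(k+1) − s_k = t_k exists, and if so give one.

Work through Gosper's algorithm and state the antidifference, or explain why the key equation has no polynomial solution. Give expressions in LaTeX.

s_k = - \frac{3 k}{4 k + 16}

r(k) = (k + 4)/(k + 6) after simplifying.
Normal form (A,B,C) = (k + 4, k + 6, 1).
f must satisfy (k + 4)·f(k+1) − (k + 5)·f(k) = 1.
deg f ≤ 1 (via 1,1,0).
Coefficient equations give f(k) = k/4.
Get s_k = R·t_k = -3*k/(4*k + 16) with R(k) = B(k−1)f(k)/C(k) = k*(k + 5)/4.
Δs = -3/(k**2 + 9*k + 20), as required.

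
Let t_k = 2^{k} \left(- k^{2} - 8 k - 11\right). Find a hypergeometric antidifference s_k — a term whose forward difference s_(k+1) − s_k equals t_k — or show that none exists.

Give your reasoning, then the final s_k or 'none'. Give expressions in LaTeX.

s_k = 2^{k} \left(- k^{2} - 4 k - 1\right)

r(k) = 2*(k**2 + 10*k + 20)/(k**2 + 8*k + 11) after simplifying.
Gosper form: A/B · C(k+1)/C(k) with A=2, B=1, C=k**2 + 8*k + 11.
Need (2)·f(k+1) − (1)·f(k) = k**2 + 8*k + 11.
Bound: deg f ≤ 2.
A polynomial solution: f(k) = k**2 + 4*k + 1.
Get s_k = R·t_k = 2**k*(-k**2 - 4*k - 1) with R(k) = B(k−1)f(k)/C(k) = (k**2 + 4*k + 1)/(k**2 + 8*k + 11).
Δs = 2**k*(-k**2 - 8*k - 11), as required.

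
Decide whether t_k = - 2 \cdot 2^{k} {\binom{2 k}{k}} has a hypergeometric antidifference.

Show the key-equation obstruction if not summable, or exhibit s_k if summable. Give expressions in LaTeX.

No; the degree bound rules out any f.

r(k) = 4*(2*k + 1)/(k + 1) after simplifying.
Gosper form: A/B · C(k+1)/C(k) with A=8*k + 4, B=k + 1, C=1.
Key eq: (8*k + 4)·f(k+1) = (k)·f(k) + (1).
d = -1 from the (1,1,0) case.
Bound -1 < 0, so the key equation has no polynomial solution.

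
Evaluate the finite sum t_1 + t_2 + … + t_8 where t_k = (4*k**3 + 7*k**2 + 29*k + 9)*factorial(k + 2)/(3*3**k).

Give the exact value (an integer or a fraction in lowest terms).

Σ = 156215170/243

The ratio is (4*k**4 + 31*k**3 + 112*k**2 + 214*k + 147)/(3*(4*k**3 + 7*k**2 + 29*k + 9)).
Gosper form: A/B · C(k+1)/C(k) with A=k/3 + 1, B=1, C=k**3 + 7*k**2/4 + 29*k/4 + 9/4.
f must satisfy (k/3 + 1)·f(k+1) − (1)·f(k) = k**3 + 7*k**2/4 + 29*k/4 + 9/4.
From deg A=1, deg B=0, deg C=3: d=2.
Coefficient equations give f(k) = 3*(4*k**2 - k + 2)/4.
R(k) = B(k−1)·f(k)/C(k) = 3*(4*k**2 - k + 2)/(4*k**3 + 7*k**2 + 29*k + 9); s_k = R·t_k = (4*k**2 - k + 2)*factorial(k + 2)/3**k.
s_(k+1) − s_k = (4*k**3 + 7*k**2 + 29*k + 9)*factorial(k + 2)/(3*3**k) = t_k.
Σ_(k=1)^(8) t_k = s_(9) − s_(1) = 156217600/243 − (10) = 156215170/243.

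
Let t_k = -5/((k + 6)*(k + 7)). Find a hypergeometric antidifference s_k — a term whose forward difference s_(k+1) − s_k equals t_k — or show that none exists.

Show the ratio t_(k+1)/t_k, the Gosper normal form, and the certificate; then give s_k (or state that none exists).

s_k = -5*k/(6*k + 36)

Step 1: r(k) = (k + 6)/(k + 8).
So A=k + 6 and B=k + 8, with C=1.
Set up (k + 6)·f(k+1) − (k + 7)·f(k) − (1) = 0.
From deg A=1, deg B=1, deg C=0: d=1.
Match coefficients ⇒ f(k) = k/6.
So s_k = (B(k−1)f/C)·t_k = (k*(k + 7)/6)·t_k = -5*k/(6*k + 36).
Check: Δs_k = -5/(k**2 + 13*k + 42). ✓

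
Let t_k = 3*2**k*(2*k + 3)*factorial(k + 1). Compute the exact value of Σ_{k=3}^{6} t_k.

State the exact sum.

r(k) = 2*(k + 2)*(2*k + 5)/(2*k + 3) after simplifying.
Gosper form: A/B · C(k+1)/C(k) with A=2*k + 4, B=1, C=k + 3/2.
Key eq: (2*k + 4)·f(k+1) = (1)·f(k) + (k + 3/2).
deg f ≤ 0 (via 1,0,1).
A polynomial solution: f(k) = 1/2.
Then R = B(k−1)f/C = 1/(2*k + 3), so s_k = R(k)·t_k = 3*2**k*factorial(k + 1).
Δs = 3*2**k*(2*k + 3)*factorial(k + 1), as required.
Telescoping: Σ = s_(7) − s_(3) = 15482880 − (576) = 15482304.

Σ = 15482304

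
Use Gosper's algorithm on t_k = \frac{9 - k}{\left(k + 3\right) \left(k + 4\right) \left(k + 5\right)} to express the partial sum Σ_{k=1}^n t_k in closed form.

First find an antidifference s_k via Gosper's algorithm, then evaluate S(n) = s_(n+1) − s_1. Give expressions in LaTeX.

S(n) = \frac{n \left(n + 19\right)}{10 \left(n^{2} + 9 n + 20\right)}

t_(k+1)/t_k = (k - 8)*(k + 3)/((k - 9)*(k + 6)).
A = k + 3, B = k + 6, C = k - 9.
f must satisfy (k + 3)·f(k+1) − (k + 5)·f(k) = k - 9.
Degrees (1,1,1) ⇒ d ≤ 2.
Coefficient equations give f(k) = -k*(k + 11)/4.
Get s_k = R·t_k = k*(k + 11)/(4*(k + 3)*(k + 4)) with R(k) = B(k−1)f(k)/C(k) = -k*(k + 5)*(k + 11)/(4*(k - 9)).
s_(k+1) − s_k = (9 - k)/(k**3 + 12*k**2 + 47*k + 60) = t_k.
Σ_(k=1)^n t_k = s_(n+1) − s_(1) = ((n**2 + 13*n + 12)/(4*(n**2 + 9*n + 20))) − (3/20), i.e. n*(n + 19)/(10*(n**2 + 9*n + 20)).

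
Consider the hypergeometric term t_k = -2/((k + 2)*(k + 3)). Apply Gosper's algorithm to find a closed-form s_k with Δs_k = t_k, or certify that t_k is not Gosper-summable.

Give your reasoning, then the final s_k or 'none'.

Step 1: r(k) = (k + 2)/(k + 4).
Normal form (A,B,C) = (k + 2, k + 4, 1).
Solve (k + 2)·f(k+1) − (k + 3)·f(k) = 1.
Bound: deg f ≤ 1.
A polynomial solution: f(k) = k/2.
R(k) = B(k−1)·f(k)/C(k) = k*(k + 3)/2; s_k = R·t_k = -k/(k + 2).
Verify: -2/(k**2 + 5*k + 6) matches t_k.

s_k = -k/(k + 2)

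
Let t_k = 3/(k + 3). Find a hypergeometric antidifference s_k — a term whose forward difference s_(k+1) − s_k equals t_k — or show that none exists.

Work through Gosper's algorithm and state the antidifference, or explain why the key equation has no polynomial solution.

r(k) = (k + 3)/(k + 4) after simplifying.
A = k + 3, B = k + 4, C = 1.
Solve (k + 3)·f(k+1) − (k + 3)·f(k) = 1.
deg f ≤ 0 (via 1,1,0).
f = c0 ⇒ A·f(k+1) − B(k−1)·f(k) − C = -1. The system {-1 = 0} is inconsistent; no antidifference.

no hypergeometric antidifference exists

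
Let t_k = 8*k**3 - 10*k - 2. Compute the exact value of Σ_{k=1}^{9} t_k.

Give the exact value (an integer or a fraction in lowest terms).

Σ = 15732

The ratio is (5*k - 4*(k + 1)**3 + 6)/(-4*k**3 + 5*k + 1).
Gosper form: A/B · C(k+1)/C(k) with A=1, B=1, C=k**3 - 5*k/4 - 1/4.
Key eq: (1)·f(k+1) = (1)·f(k) + (k**3 - 5*k/4 - 1/4).
Degrees (0,0,3) ⇒ d ≤ 4.
Match coefficients ⇒ f(k) = k*(k + 1)*(2*k**2 - 6*k + 3)/8.
R(k) = B(k−1)·f(k)/C(k) = k*(2*k**2 - 6*k + 3)/(2*(4*k**2 - 4*k - 1)); s_k = R·t_k = k*(2*k**3 - 4*k**2 - 3*k + 3).
Δs = 8*k**3 - 10*k - 2, as required.
Telescoping: Σ = s_(10) − s_(1) = 15730 − (-2) = 15732.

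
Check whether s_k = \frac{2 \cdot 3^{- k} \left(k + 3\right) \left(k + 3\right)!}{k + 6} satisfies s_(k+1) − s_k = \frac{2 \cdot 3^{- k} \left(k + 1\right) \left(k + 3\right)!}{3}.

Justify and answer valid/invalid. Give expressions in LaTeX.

Invalid: residual - \frac{2 \cdot 3^{- k} \left(k^{2} + 7 k + 3\right) \left(k + 3\right)!}{\left(k + 6\right) \left(k + 7\right)} ≠ 0.

s_(k+1) = 2*(k + 4)*factorial(k + 4)/(3*3**k*(k + 7))
s_(k+1) − s_k = 2*(k**3 + 11*k**2 + 34*k + 33)*factorial(k + 3)/(3*3**k*(k + 6)*(k + 7))
(s_(k+1) − s_k) − t_k = -2*(k**2 + 7*k + 3)*factorial(k + 3)/(3**k*(k + 6)*(k + 7))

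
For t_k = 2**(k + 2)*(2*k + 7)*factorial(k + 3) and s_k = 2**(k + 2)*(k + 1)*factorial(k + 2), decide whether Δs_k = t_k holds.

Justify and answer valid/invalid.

Invalid: residual -2**(k + 3)*(2*k + 5)*factorial(k + 2) ≠ 0.

s_(k+1) = 2**(k + 3)*(k + 2)*factorial(k + 3)
s_(k+1) − s_k = 2**(k + 2)*(2*k**2 + 9*k + 11)*factorial(k + 2)
(s_(k+1) − s_k) − t_k = -2**(k + 3)*(2*k + 5)*factorial(k + 2)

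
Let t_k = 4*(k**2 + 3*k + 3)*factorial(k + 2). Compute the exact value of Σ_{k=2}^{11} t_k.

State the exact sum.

Σ = 4184557977408

t_(k+1)/t_k = (k + 3)*(3*k + (k + 1)**2 + 6)/(k**2 + 3*k + 3).
Normal form (A,B,C) = (k + 3, 1, k**2 + 3*k + 3).
Key eq: (k + 3)·f(k+1) = (1)·f(k) + (k**2 + 3*k + 3).
d = 1 from the (1,0,2) case.
A polynomial solution: f(k) = k.
So s_k = (B(k−1)f/C)·t_k = (k/(k**2 + 3*k + 3))·t_k = 4*k*factorial(k + 2).
Δs = 4*(k**2 + 3*k + 3)*factorial(k + 2), as required.
Sum = s_(12) − s_(2); s_(12) = 4184557977600, s_(2) = 192 ⇒ 4184557977408.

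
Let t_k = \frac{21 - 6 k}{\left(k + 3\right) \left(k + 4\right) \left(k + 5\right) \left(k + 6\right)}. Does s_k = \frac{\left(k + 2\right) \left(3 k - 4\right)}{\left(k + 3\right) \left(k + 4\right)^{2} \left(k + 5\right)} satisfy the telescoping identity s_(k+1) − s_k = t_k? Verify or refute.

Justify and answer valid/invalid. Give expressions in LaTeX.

Invalid: residual \frac{2 \left(9 k^{2} + 17 k - 108\right)}{k^{6} + 27 k^{5} + 301 k^{4} + 1773 k^{3} + 5818 k^{2} + 10080 k + 7200} ≠ 0.

s_(k+1) = (k + 3)*(3*k - 1)/((k + 4)*(k + 5)**2*(k + 6))
s_(k+1) − s_k = (-6*k**3 - 15*k**2 + 103*k + 204)/(k**6 + 27*k**5 + 301*k**4 + 1773*k**3 + 5818*k**2 + 10080*k + 7200)
(s_(k+1) − s_k) − t_k = 2*(9*k**2 + 17*k - 108)/(k**6 + 27*k**5 + 301*k**4 + 1773*k**3 + 5818*k**2 + 10080*k + 7200)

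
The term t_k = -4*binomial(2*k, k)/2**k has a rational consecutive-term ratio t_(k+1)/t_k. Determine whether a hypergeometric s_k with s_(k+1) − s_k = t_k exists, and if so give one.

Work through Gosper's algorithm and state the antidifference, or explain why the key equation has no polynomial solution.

t_(k+1)/t_k = (2*k + 1)/(k + 1).
Gosper form: A/B · C(k+1)/C(k) with A=2*k + 1, B=k + 1, C=1.
Set up (2*k + 1)·f(k+1) − (k)·f(k) − (1) = 0.
deg f ≤ -1 (via 1,1,0).
Negative degree bound (-1): no f exists, t_k not Gosper-summable.

no hypergeometric antidifference exists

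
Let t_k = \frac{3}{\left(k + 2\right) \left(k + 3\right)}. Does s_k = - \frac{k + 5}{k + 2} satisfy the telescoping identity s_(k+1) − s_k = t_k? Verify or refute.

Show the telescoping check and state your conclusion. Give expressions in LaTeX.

Valid — Δs_k = t_k.

s_(k+1) = (-k - 6)/(k + 3)
s_(k+1) − s_k = 3/(k**2 + 5*k + 6)
(s_(k+1) − s_k) − t_k = 0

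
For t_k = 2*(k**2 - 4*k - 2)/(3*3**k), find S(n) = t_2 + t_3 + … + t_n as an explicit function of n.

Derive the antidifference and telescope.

S(n) = 3**(-n - 2)*(-5*3**n - 3*n**2 + 3*n + 15)

Step 1: r(k) = (k**2 - 2*k - 5)/(3*(k**2 - 4*k - 2)).
Normal form (A,B,C) = (1/3, 1, k**2 - 4*k - 2).
Need (1/3)·f(k+1) − (1)·f(k) = k**2 - 4*k - 2.
From deg A=0, deg B=0, deg C=2: d=2.
Solving with deg f ≤ 2: f(k) = -3*(k**2 - 3*k - 3)/2.
Then R = B(k−1)f/C = -3*(k**2 - 3*k - 3)/(2*(k**2 - 4*k - 2)), so s_k = R(k)·t_k = (-k**2 + 3*k + 3)/3**k.
Verify: 2*(k**2 - 4*k - 2)/(3*3**k) matches t_k.
s_(n+1) = 3**(-n - 1)*(-n**2 + n + 5) and s_(2) = 5/9, so S(n) = 3**(-n - 2)*(-5*3**n - 3*n**2 + 3*n + 15).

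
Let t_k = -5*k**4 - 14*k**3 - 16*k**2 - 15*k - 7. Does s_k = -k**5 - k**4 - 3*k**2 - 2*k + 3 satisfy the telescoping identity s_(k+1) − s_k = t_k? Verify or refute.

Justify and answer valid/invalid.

s_(k+1) = -2*k - (k + 1)**5 - (k + 1)**4 - 3*(k + 1)**2 + 1
s_(k+1) − s_k = -5*k**4 - 14*k**3 - 16*k**2 - 15*k - 7
(s_(k+1) − s_k) − t_k = 0

Valid — Δs_k = t_k.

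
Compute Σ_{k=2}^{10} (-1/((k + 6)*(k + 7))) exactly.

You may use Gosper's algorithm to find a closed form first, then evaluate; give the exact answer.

The ratio is (k + 6)/(k + 8).
Take A(k)=k + 6, B(k)=k + 8, C(k)=1.
Key eq: (k + 6)·f(k+1) = (k + 7)·f(k) + (1).
d = 1 from the (1,1,0) case.
Solving with deg f ≤ 1: f(k) = k/6.
R(k) = B(k−1)·f(k)/C(k) = k*(k + 7)/6; s_k = R·t_k = -k/(6*k + 36).
Check: Δs_k = -1/(k**2 + 13*k + 42). ✓
Evaluate s at k=11 and k=2: -11/102 and -1/24; difference -9/136.

Σ = -9/136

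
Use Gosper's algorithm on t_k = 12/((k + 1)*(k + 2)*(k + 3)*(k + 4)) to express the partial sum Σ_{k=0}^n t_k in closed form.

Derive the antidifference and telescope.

S(n) = 2*(n**3 + 9*n**2 + 26*n + 18)/(3*(n**3 + 9*n**2 + 26*n + 24))

Step 1: r(k) = (k + 1)/(k + 5).
Take A(k)=k + 1, B(k)=k + 5, C(k)=1.
Solve (k + 1)·f(k+1) − (k + 4)·f(k) = 1.
deg f ≤ 3 (via 1,1,0).
Coefficient equations give f(k) = k*(k**2 + 6*k + 11)/18.
Certificate R = B(k−1)f/C = k*(k + 4)*(k**2 + 6*k + 11)/18 gives s_k = 2*k*(k**2 + 6*k + 11)/(3*(k + 1)*(k + 2)*(k + 3)).
Verify: 12/(k**4 + 10*k**3 + 35*k**2 + 50*k + 24) matches t_k.
Evaluate: s_(n+1) = 2*(n**3 + 9*n**2 + 26*n + 18)/(3*(n**3 + 9*n**2 + 26*n + 24)); subtract s_(0) = 0 ⇒ S(n) = 2*(n**3 + 9*n**2 + 26*n + 18)/(3*(n**3 + 9*n**2 + 26*n + 24)).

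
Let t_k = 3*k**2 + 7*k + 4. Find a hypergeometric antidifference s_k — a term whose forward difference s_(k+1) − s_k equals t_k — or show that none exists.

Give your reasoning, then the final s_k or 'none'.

s_k = k*(k**2 + 2*k + 1)

Ratio r(k) = (3*k**2 + 13*k + 14)/(3*k**2 + 7*k + 4).
A = 1, B = 1, C = k**2 + 7*k/3 + 4/3.
Key eq: (1)·f(k+1) = (1)·f(k) + (k**2 + 7*k/3 + 4/3).
deg f ≤ 3 (via 0,0,2).
A polynomial solution: f(k) = k*(k + 1)**2/3.
So s_k = (B(k−1)f/C)·t_k = (k*(k + 1)/(3*k + 4))·t_k = k*(k**2 + 2*k + 1).
Verify: 3*k**2 + 7*k + 4 matches t_k.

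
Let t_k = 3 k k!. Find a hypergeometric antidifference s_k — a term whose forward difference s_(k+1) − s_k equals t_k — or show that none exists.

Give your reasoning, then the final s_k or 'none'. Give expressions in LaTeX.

s_k = 3 k!

Ratio r(k) = (k + 1)**2/k.
Normal form (A,B,C) = (k + 1, 1, k).
Set up (k + 1)·f(k+1) − (1)·f(k) − (k) = 0.
Bound: deg f ≤ 0.
Coefficient equations give f(k) = 1.
R(k) = B(k−1)·f(k)/C(k) = 1/k; s_k = R·t_k = 3*factorial(k).
Check: Δs_k = 3*k*factorial(k). ✓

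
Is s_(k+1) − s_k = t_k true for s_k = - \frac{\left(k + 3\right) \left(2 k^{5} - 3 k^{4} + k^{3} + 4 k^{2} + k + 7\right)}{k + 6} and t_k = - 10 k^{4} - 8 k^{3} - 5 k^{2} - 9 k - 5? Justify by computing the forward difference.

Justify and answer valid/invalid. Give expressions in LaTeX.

Invalid: residual \frac{3 \left(8 k^{5} + 71 k^{4} + 52 k^{3} + 35 k^{2} + 58 k + 23\right)}{k^{2} + 13 k + 42} ≠ 0.

s_(k+1) = (-2*k**6 - 15*k**5 - 37*k**4 - 45*k**3 - 46*k**2 - 52*k - 48)/(k + 7)
s_(k+1) − s_k = (-10*k**6 - 114*k**5 - 316*k**4 - 254*k**3 - 227*k**2 - 269*k - 141)/(k**2 + 13*k + 42)
(s_(k+1) − s_k) − t_k = 3*(8*k**5 + 71*k**4 + 52*k**3 + 35*k**2 + 58*k + 23)/(k**2 + 13*k + 42)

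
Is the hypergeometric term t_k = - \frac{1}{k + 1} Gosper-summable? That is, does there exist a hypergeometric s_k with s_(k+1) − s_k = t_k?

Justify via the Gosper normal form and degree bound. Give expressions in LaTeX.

No — key equation has no polynomial f.

r(k) = (k + 1)/(k + 2) after simplifying.
A = k + 1, B = k + 2, C = 1.
Key eq: (k + 1)·f(k+1) = (k + 1)·f(k) + (1).
d = 0 from the (1,1,0) case.
Write f(k) = c0. Then LHS − RHS = -1, requiring -1 = 0: contradictory. No certificate.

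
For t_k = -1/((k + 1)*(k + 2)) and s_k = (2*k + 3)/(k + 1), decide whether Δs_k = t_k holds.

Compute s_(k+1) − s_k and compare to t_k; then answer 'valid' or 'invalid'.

s_(k+1) = (2*k + 5)/(k + 2)
s_(k+1) − s_k = -1/(k**2 + 3*k + 2)
(s_(k+1) − s_k) − t_k = 0

Valid: the claim telescopes to t_k.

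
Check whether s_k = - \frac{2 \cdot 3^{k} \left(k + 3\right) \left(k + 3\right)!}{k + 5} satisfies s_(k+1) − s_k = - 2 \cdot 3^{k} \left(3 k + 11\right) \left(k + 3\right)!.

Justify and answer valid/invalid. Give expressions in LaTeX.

Invalid: residual \frac{4 \cdot 3^{k} \left(3 k^{2} + 26 k + 54\right) \left(k + 3\right)!}{\left(k + 5\right) \left(k + 6\right)} ≠ 0.

s_(k+1) = -6*3**k*(k + 4)*factorial(k + 4)/(k + 6)
s_(k+1) − s_k = -2*3**k*(3*k**3 + 38*k**2 + 159*k + 222)*factorial(k + 3)/((k + 5)*(k + 6))
(s_(k+1) − s_k) − t_k = 4*3**k*(3*k**2 + 26*k + 54)*factorial(k + 3)/((k + 5)*(k + 6))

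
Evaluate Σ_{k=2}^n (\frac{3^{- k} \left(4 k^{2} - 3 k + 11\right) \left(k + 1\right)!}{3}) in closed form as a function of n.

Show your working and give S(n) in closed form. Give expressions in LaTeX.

The ratio is (k + 2)*(-3*k + 4*(k + 1)**2 + 8)/(3*(4*k**2 - 3*k + 11)).
So A=k/3 + 2/3 and B=1, with C=k**2 - 3*k/4 + 11/4.
Solve (k/3 + 2/3)·f(k+1) − (1)·f(k) = k**2 - 3*k/4 + 11/4.
From deg A=1, deg B=0, deg C=2: d=1.
Match coefficients ⇒ f(k) = 3*(4*k - 3)/4.
Get s_k = R·t_k = (4*k - 3)*factorial(k + 1)/3**k with R(k) = B(k−1)f(k)/C(k) = 3*(4*k - 3)/(4*k**2 - 3*k + 11).
Check: Δs_k = (4*k**2 - 3*k + 11)*factorial(k + 1)/(3*3**k). ✓
Telescope: S(n) = s_(n+1) − s_(2) = 3**(-n - 1)*(4*n + 1)*factorial(n + 2) − (10/3) = 3**(-n - 1)*(-10*3**n + 4*n**3*factorial(n) + 13*n**2*factorial(n) + 11*n*factorial(n) + 2*factorial(n)).

S(n) = 3^{- n - 1} \left(- 10 \cdot 3^{n} + 4 n^{3} n! + 13 n^{2} n! + 11 n n! + 2 n!\right)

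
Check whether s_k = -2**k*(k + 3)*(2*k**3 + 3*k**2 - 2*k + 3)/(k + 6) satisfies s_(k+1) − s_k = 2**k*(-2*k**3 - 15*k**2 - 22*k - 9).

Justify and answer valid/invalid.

Invalid: residual 2**k*(6*k**4 + 75*k**3 + 327*k**2 + 429*k + 153)/(k**2 + 13*k + 42) ≠ 0.

s_(k+1) = 2**(k + 1)*(-2*k**4 - 17*k**3 - 46*k**2 - 46*k - 24)/(k + 7)
s_(k+1) − s_k = 2**k*(-2*k**5 - 35*k**4 - 226*k**3 - 598*k**2 - 612*k - 225)/(k**2 + 13*k + 42)
(s_(k+1) − s_k) − t_k = 2**k*(6*k**4 + 75*k**3 + 327*k**2 + 429*k + 153)/(k**2 + 13*k + 42)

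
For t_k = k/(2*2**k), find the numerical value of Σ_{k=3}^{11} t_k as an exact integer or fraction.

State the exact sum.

Compute t_(k+1)/t_k: get (k + 1)/(2*k).
Take A(k)=1/2, B(k)=1, C(k)=k.
Set up (1/2)·f(k+1) − (1)·f(k) − (k) = 0.
Degrees (0,0,1) ⇒ d ≤ 1.
A polynomial solution: f(k) = -2*(k + 1).
So s_k = (B(k−1)f/C)·t_k = (-2*(k + 1)/k)·t_k = (-k - 1)/2**k.
Check: Δs_k = k/(2*2**k). ✓
Telescoping: Σ = s_(12) − s_(3) = -13/4096 − (-1/2) = 2035/4096.

Σ = 2035/4096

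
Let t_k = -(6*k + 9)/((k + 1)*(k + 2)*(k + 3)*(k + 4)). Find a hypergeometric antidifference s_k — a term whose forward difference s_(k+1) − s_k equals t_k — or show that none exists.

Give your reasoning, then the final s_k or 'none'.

t_(k+1)/t_k = (k + 1)*(2*k + 5)/((k + 5)*(2*k + 3)).
Gosper form: A/B · C(k+1)/C(k) with A=k + 1, B=k + 5, C=k + 3/2.
Set up (k + 1)·f(k+1) − (k + 4)·f(k) − (k + 3/2) = 0.
Bound: deg f ≤ 3.
Solving with deg f ≤ 3: f(k) = k*(2*k**2 + 12*k + 13)/18.
R(k) = B(k−1)·f(k)/C(k) = k*(k + 4)*(2*k**2 + 12*k + 13)/(9*(2*k + 3)); s_k = R·t_k = -k*(2*k**2 + 12*k + 13)/(3*(k + 1)*(k + 2)*(k + 3)).
Check: Δs_k = 3*(-2*k - 3)/(k**4 + 10*k**3 + 35*k**2 + 50*k + 24). ✓

s_k = -k*(2*k**2 + 12*k + 13)/(3*(k + 1)*(k + 2)*(k + 3))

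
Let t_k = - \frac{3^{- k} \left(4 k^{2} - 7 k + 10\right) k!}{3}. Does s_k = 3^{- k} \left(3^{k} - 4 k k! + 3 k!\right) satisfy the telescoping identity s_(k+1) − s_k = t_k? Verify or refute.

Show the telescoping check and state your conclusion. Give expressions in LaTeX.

s_(k+1) = (3*3**k - 4*k**2*factorial(k) - 5*k*factorial(k) - factorial(k))/(3*3**k)
s_(k+1) − s_k = -(4*k**2 - 7*k + 10)*factorial(k)/(3*3**k)
(s_(k+1) − s_k) − t_k = 0

Valid: the claim telescopes to t_k.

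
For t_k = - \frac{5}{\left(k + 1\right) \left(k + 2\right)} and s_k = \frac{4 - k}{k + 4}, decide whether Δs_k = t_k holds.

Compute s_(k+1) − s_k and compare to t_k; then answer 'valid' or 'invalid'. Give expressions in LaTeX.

Invalid: residual \frac{3 \left(- k^{2} + 7 k + 28\right)}{k^{4} + 12 k^{3} + 49 k^{2} + 78 k + 40} ≠ 0.

s_(k+1) = (3 - k)/(k + 5)
s_(k+1) − s_k = -8/(k**2 + 9*k + 20)
(s_(k+1) − s_k) − t_k = 3*(-k**2 + 7*k + 28)/(k**4 + 12*k**3 + 49*k**2 + 78*k + 40)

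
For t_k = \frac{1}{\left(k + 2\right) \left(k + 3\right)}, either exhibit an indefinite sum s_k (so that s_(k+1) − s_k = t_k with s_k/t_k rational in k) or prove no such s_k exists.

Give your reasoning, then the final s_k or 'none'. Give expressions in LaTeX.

s_k = \frac{k}{2 \left(k + 2\right)}

Ratio r(k) = (k + 2)/(k + 4).
Factor: A=k + 2; B=k + 4; C=1.
Key eq: (k + 2)·f(k+1) = (k + 3)·f(k) + (1).
Degrees (1,1,0) ⇒ d ≤ 1.
Solve for f: f(k) = k/2 (degree 1 ≤ 1).
Certificate R = B(k−1)f/C = k*(k + 3)/2 gives s_k = k/(2*(k + 2)).
Check: Δs_k = 1/(k**2 + 5*k + 6). ✓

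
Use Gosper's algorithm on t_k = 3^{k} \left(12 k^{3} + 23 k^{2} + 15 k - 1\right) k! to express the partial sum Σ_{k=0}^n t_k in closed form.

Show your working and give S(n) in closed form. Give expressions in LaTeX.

S(n) = 12 \cdot 3^{n} n^{3} n! + 27 \cdot 3^{n} n^{2} n! + 12 \cdot 3^{n} n n! - 3 \cdot 3^{n} n! + 2

Ratio r(k) = 3*(12*k**4 + 71*k**3 + 156*k**2 + 146*k + 49)/(12*k**3 + 23*k**2 + 15*k - 1).
Gosper form: A/B · C(k+1)/C(k) with A=3*k + 3, B=1, C=k**3 + 23*k**2/12 + 5*k/4 - 1/12.
Set up (3*k + 3)·f(k+1) − (1)·f(k) − (k**3 + 23*k**2/12 + 5*k/4 - 1/12) = 0.
Bound: deg f ≤ 2.
Match coefficients ⇒ f(k) = (4*k**2 - 3*k - 2)/12.
So s_k = (B(k−1)f/C)·t_k = ((4*k**2 - 3*k - 2)/(12*k**3 + 23*k**2 + 15*k - 1))·t_k = 3**k*(4*k**2 - 3*k - 2)*factorial(k).
Δs = 3**k*(12*k**3 + 23*k**2 + 15*k - 1)*factorial(k), as required.
Evaluate: s_(n+1) = 3**(n + 1)*(4*n**2 + 5*n - 1)*factorial(n + 1); subtract s_(0) = -2 ⇒ S(n) = 12*3**n*n**3*factorial(n) + 27*3**n*n**2*factorial(n) + 12*3**n*n*factorial(n) - 3*3**n*factorial(n) + 2.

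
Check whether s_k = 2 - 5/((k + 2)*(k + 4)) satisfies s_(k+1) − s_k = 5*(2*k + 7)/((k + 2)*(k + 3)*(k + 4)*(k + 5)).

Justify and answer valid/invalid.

valid (s_(k+1) − s_k reduces to t_k)

s_(k+1) = 2 - 5/((k + 3)*(k + 5))
s_(k+1) − s_k = 5*(2*k + 7)/(k**4 + 14*k**3 + 71*k**2 + 154*k + 120)
(s_(k+1) − s_k) − t_k = 0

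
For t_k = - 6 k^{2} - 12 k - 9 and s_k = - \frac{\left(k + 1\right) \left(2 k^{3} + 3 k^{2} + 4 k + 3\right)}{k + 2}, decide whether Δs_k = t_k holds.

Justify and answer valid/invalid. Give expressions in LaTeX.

s_(k+1) = (-2*k**4 - 13*k**3 - 34*k**2 - 44*k - 24)/(k + 3)
s_(k+1) − s_k = (-6*k**4 - 38*k**3 - 84*k**2 - 88*k - 39)/(k**2 + 5*k + 6)
(s_(k+1) − s_k) − t_k = (4*k**3 + 21*k**2 + 29*k + 15)/(k**2 + 5*k + 6)

Invalid: residual \frac{4 k^{3} + 21 k^{2} + 29 k + 15}{k^{2} + 5 k + 6} ≠ 0.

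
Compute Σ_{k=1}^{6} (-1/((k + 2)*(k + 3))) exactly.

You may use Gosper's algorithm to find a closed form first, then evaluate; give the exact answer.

Σ = -2/9

Compute t_(k+1)/t_k: get (k + 2)/(k + 4).
Take A(k)=k + 2, B(k)=k + 4, C(k)=1.
Key eq: (k + 2)·f(k+1) = (k + 3)·f(k) + (1).
Bound: deg f ≤ 1.
Match coefficients ⇒ f(k) = k/2.
Then R = B(k−1)f/C = k*(k + 3)/2, so s_k = R(k)·t_k = -k/(2*k + 4).
Verify: -1/(k**2 + 5*k + 6) matches t_k.
Telescoping: Σ = s_(7) − s_(1) = -7/18 − (-1/6) = -2/9.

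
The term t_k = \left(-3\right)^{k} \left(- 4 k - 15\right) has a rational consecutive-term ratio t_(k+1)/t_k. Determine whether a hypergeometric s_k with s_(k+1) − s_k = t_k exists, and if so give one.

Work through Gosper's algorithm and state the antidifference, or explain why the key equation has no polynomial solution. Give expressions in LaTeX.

Ratio r(k) = 3*(-4*k - 19)/(4*k + 15).
Gosper form: A/B · C(k+1)/C(k) with A=-3, B=1, C=k + 15/4.
Solve (-3)·f(k+1) − (1)·f(k) = k + 15/4.
deg f ≤ 1 (via 0,0,1).
Match coefficients ⇒ f(k) = -(k + 3)/4.
Get s_k = R·t_k = (-3)**k*(k + 3) with R(k) = B(k−1)f(k)/C(k) = -(k + 3)/(4*k + 15).
Check: Δs_k = (-3)**k*(-4*k - 15). ✓

s_k = \left(-3\right)^{k} \left(k + 3\right)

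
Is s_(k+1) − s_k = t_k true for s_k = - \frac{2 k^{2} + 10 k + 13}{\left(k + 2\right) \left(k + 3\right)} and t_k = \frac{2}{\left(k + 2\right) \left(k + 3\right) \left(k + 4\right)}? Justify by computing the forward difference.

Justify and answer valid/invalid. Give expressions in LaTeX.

valid (s_(k+1) − s_k reduces to t_k)

s_(k+1) = (-10*k - 2*(k + 1)**2 - 23)/((k + 3)*(k + 4))
s_(k+1) − s_k = 2/(k**3 + 9*k**2 + 26*k + 24)
(s_(k+1) − s_k) − t_k = 0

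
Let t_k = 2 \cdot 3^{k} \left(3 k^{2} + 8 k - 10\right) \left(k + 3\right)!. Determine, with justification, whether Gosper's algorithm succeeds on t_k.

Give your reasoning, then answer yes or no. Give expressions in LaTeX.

Compute t_(k+1)/t_k: get 3*(3*k**3 + 26*k**2 + 57*k + 4)/(3*k**2 + 8*k - 10).
Take A(k)=3*k + 12, B(k)=1, C(k)=k**2 + 8*k/3 - 10/3.
Need (3*k + 12)·f(k+1) − (1)·f(k) = k**2 + 8*k/3 - 10/3.
Bound: deg f ≤ 1.
Match coefficients ⇒ f(k) = (k - 2)/3.
Certificate R = B(k−1)f/C = (k - 2)/(3*k**2 + 8*k - 10) gives s_k = 2*3**k*(k - 2)*factorial(k + 3).
Check: Δs_k = 2*3**k*(3*k**2 + 8*k - 10)*factorial(k + 3). ✓

Yes. s_k = 2 \cdot 3^{k} \left(k - 2\right) \left(k + 3\right)!.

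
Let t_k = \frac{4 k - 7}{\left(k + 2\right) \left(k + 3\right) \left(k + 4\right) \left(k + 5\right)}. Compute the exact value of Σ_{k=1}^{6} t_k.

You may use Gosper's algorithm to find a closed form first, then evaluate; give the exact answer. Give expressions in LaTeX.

r(k) = (k + 2)*(4*k - 3)/((k + 6)*(4*k - 7)) after simplifying.
So A=k + 2 and B=k + 6, with C=k - 7/4.
f must satisfy (k + 2)·f(k+1) − (k + 5)·f(k) = k - 7/4.
d = 3 from the (1,1,1) case.
Solve for f: f(k) = -k*(k**2 + 9*k + 74)/96 (degree 3 ≤ 3).
Then R = B(k−1)f/C = -k*(k + 5)*(k**2 + 9*k + 74)/(24*(4*k - 7)), so s_k = R(k)·t_k = k*(-k**2 - 9*k - 74)/(24*(k + 2)*(k + 3)*(k + 4)).
s_(k+1) − s_k = (4*k - 7)/(k**4 + 14*k**3 + 71*k**2 + 154*k + 120) = t_k.
Σ_(k=1)^(6) t_k = s_(7) − s_(1) = -217/3960 − (-7/120) = 7/1980.

Σ = 7/1980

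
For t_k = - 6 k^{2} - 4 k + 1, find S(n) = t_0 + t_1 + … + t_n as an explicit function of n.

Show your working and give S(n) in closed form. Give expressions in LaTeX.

Compute t_(k+1)/t_k: get (6*k**2 + 16*k + 9)/(6*k**2 + 4*k - 1).
Gosper form: A/B · C(k+1)/C(k) with A=1, B=1, C=k**2 + 2*k/3 - 1/6.
Set up (1)·f(k+1) − (1)·f(k) − (k**2 + 2*k/3 - 1/6) = 0.
From deg A=0, deg B=0, deg C=2: d=3.
Solving with deg f ≤ 3: f(k) = k*(2*k**2 - k - 2)/6.
R(k) = B(k−1)·f(k)/C(k) = k*(2*k**2 - k - 2)/(6*k**2 + 4*k - 1); s_k = R·t_k = k*(-2*k**2 + k + 2).
Δs = -6*k**2 - 4*k + 1, as required.
s_(n+1) = -2*n**3 - 5*n**2 - 2*n + 1 and s_(0) = 0, so S(n) = -2*n**3 - 5*n**2 - 2*n + 1.

S(n) = - 2 n^{3} - 5 n^{2} - 2 n + 1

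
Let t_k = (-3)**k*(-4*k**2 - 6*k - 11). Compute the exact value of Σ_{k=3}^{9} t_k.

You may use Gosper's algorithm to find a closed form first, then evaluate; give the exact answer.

Σ = 6023295

Ratio r(k) = 3*(-4*k**2 - 14*k - 21)/(4*k**2 + 6*k + 11).
Gosper form: A/B · C(k+1)/C(k) with A=-3, B=1, C=k**2 + 3*k/2 + 11/4.
Solve (-3)·f(k+1) − (1)·f(k) = k**2 + 3*k/2 + 11/4.
Degrees (0,0,2) ⇒ d ≤ 2.
Solving with deg f ≤ 2: f(k) = -(k**2 + 2)/4.
So s_k = (B(k−1)f/C)·t_k = (-(k**2 + 2)/(4*k**2 + 6*k + 11))·t_k = (-3)**k*(k**2 + 2).
Check: Δs_k = (-3)**k*(-4*k**2 - 6*k - 11). ✓
Telescoping: Σ = s_(10) − s_(3) = 6022998 − (-297) = 6023295.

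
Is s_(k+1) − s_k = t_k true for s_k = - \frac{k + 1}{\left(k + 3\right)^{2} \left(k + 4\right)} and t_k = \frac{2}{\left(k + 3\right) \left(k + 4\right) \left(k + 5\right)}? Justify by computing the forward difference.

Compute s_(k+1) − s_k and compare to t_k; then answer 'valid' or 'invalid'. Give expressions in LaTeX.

Invalid: residual \frac{2 \left(- 3 k - 11\right)}{k^{5} + 19 k^{4} + 143 k^{3} + 533 k^{2} + 984 k + 720} ≠ 0.

s_(k+1) = (-k - 2)/((k + 4)**2*(k + 5))
s_(k+1) − s_k = ((k + 1)*(k + 4)*(k + 5) - (k + 2)*(k + 3)**2)/((k + 3)**2*(k + 4)**2*(k + 5))
(s_(k+1) − s_k) − t_k = 2*(-3*k - 11)/(k**5 + 19*k**4 + 143*k**3 + 533*k**2 + 984*k + 720)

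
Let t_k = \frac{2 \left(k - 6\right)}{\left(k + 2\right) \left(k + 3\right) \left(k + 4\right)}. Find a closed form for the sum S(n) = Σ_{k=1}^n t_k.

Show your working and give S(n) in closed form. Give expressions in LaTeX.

t_(k+1)/t_k = (k - 5)*(k + 2)/((k - 6)*(k + 5)).
A = k + 2, B = k + 5, C = k - 6.
f must satisfy (k + 2)·f(k+1) − (k + 4)·f(k) = k - 6.
deg f ≤ 2 (via 1,1,1).
Coefficient equations give f(k) = -k*(k + 8)/3.
Certificate R = B(k−1)f/C = -k*(k + 4)*(k + 8)/(3*(k - 6)) gives s_k = 2*k*(-k - 8)/(3*(k + 2)*(k + 3)).
Verify: 2*(k - 6)/(k**3 + 9*k**2 + 26*k + 24) matches t_k.
s_(n+1) = 2*(-n**2 - 10*n - 9)/(3*(n**2 + 7*n + 12)) and s_(1) = -1/2, so S(n) = n*(-n - 19)/(6*(n**2 + 7*n + 12)).

S(n) = \frac{n \left(- n - 19\right)}{6 \left(n^{2} + 7 n + 12\right)}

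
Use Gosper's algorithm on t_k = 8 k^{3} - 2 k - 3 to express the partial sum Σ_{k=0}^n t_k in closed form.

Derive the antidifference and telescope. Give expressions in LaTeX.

S(n) = 2 n^{4} + 4 n^{3} + n^{2} - 4 n - 3

Ratio r(k) = (2*k - 8*(k + 1)**3 + 5)/(-8*k**3 + 2*k + 3).
So A=1 and B=1, with C=k**3 - k/4 - 3/8.
Set up (1)·f(k+1) − (1)·f(k) − (k**3 - k/4 - 3/8) = 0.
Bound: deg f ≤ 4.
A polynomial solution: f(k) = k*(k - 2)*(2*k**2 + 1)/8.
Get s_k = R·t_k = k*(2*k**3 - 4*k**2 + k - 2) with R(k) = B(k−1)f(k)/C(k) = k*(k - 2)*(2*k**2 + 1)/(8*k**3 - 2*k - 3).
s_(k+1) − s_k = 8*k**3 - 2*k - 3 = t_k.
Telescope: S(n) = s_(n+1) − s_(0) = 2*n**4 + 4*n**3 + n**2 - 4*n - 3 − (0) = 2*n**4 + 4*n**3 + n**2 - 4*n - 3.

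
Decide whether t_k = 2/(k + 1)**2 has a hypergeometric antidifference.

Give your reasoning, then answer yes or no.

No; the coefficient equations for f are inconsistent.

Compute t_(k+1)/t_k: get (k + 1)**2/(k + 2)**2.
Normal form (A,B,C) = (k**2 + 2*k + 1, k**2 + 4*k + 4, 1).
f must satisfy (k**2 + 2*k + 1)·f(k+1) − (k**2 + 2*k + 1)·f(k) = 1.
deg f ≤ 0 (via 2,2,0).
f = c0 ⇒ A·f(k+1) − B(k−1)·f(k) − C = -1. The system {-1 = 0} is inconsistent; no antidifference.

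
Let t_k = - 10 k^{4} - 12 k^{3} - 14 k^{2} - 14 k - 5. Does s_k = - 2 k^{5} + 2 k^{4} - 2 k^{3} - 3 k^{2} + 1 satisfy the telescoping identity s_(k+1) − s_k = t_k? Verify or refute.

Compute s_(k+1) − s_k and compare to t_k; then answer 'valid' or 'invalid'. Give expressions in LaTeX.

Valid — Δs_k = t_k.

s_(k+1) = -2*k**5 - 8*k**4 - 14*k**3 - 17*k**2 - 14*k - 4
s_(k+1) − s_k = -10*k**4 - 12*k**3 - 14*k**2 - 14*k - 5
(s_(k+1) − s_k) − t_k = 0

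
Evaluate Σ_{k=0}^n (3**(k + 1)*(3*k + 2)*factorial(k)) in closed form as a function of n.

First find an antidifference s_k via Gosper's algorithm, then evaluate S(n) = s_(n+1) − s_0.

S(n) = 9*3**n*factorial(n + 1) - 3

The ratio is 3*(k + 1)*(3*k + 5)/(3*k + 2).
Factor: A=3*k + 3; B=1; C=k + 2/3.
f must satisfy (3*k + 3)·f(k+1) − (1)·f(k) = k + 2/3.
Bound: deg f ≤ 0.
Match coefficients ⇒ f(k) = 1/3.
So s_k = (B(k−1)f/C)·t_k = (1/(3*k + 2))·t_k = 3**(k + 1)*factorial(k).
Check: Δs_k = 3**(k + 1)*(3*k + 2)*factorial(k). ✓
s_(n+1) = 3**(n + 2)*factorial(n + 1) and s_(0) = 3, so S(n) = 9*3**n*factorial(n + 1) - 3.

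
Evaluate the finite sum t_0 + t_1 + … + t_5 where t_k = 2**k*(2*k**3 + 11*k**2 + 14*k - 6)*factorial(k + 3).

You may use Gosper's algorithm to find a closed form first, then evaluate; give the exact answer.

Compute t_(k+1)/t_k: get 2*(2*k**4 + 25*k**3 + 110*k**2 + 189*k + 84)/(2*k**3 + 11*k**2 + 14*k - 6).
Factor: A=2*k + 8; B=1; C=k**3 + 11*k**2/2 + 7*k - 3.
Key eq: (2*k + 8)·f(k+1) = (1)·f(k) + (k**3 + 11*k**2/2 + 7*k - 3).
From deg A=1, deg B=0, deg C=3: d=2.
Solving with deg f ≤ 2: f(k) = (k**2 - 2)/2.
Certificate R = B(k−1)f/C = (k**2 - 2)/(2*k**3 + 11*k**2 + 14*k - 6) gives s_k = 2**k*(k**2 - 2)*factorial(k + 3).
s_(k+1) − s_k = 2**k*(2*k**3 + 11*k**2 + 14*k - 6)*factorial(k + 3) = t_k.
Sum = s_(6) − s_(0); s_(6) = 789626880, s_(0) = -12 ⇒ 789626892.

Σ = 789626892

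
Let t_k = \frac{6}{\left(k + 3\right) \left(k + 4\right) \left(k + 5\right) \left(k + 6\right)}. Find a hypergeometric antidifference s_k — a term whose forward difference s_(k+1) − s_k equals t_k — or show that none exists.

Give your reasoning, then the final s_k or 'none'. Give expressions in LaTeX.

s_k = \frac{k \left(k^{2} + 12 k + 47\right)}{30 \left(k + 3\right) \left(k + 4\right) \left(k + 5\right)}

r(k) = (k + 3)/(k + 7) after simplifying.
A = k + 3, B = k + 7, C = 1.
Need (k + 3)·f(k+1) − (k + 6)·f(k) = 1.
From deg A=1, deg B=1, deg C=0: d=3.
A polynomial solution: f(k) = k*(k**2 + 12*k + 47)/180.
Then R = B(k−1)f/C = k*(k + 6)*(k**2 + 12*k + 47)/180, so s_k = R(k)·t_k = k*(k**2 + 12*k + 47)/(30*(k + 3)*(k + 4)*(k + 5)).
Verify: 6/(k**4 + 18*k**3 + 119*k**2 + 342*k + 360) matches t_k.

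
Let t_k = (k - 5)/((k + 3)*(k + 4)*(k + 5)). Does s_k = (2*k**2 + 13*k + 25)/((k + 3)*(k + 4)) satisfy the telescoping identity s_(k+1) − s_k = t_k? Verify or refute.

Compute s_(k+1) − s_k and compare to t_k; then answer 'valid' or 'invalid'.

Valid — Δs_k = t_k.

s_(k+1) = (13*k + 2*(k + 1)**2 + 38)/((k + 4)*(k + 5))
s_(k+1) − s_k = (k - 5)/(k**3 + 12*k**2 + 47*k + 60)
(s_(k+1) − s_k) − t_k = 0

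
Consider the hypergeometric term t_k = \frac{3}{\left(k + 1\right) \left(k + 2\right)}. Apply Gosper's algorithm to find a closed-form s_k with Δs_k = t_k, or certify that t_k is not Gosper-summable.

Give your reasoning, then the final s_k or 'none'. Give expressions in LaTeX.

Compute t_(k+1)/t_k: get (k + 1)/(k + 3).
A = k + 1, B = k + 3, C = 1.
Need (k + 1)·f(k+1) − (k + 2)·f(k) = 1.
d = 1 from the (1,1,0) case.
Solving with deg f ≤ 1: f(k) = k.
Get s_k = R·t_k = 3*k/(k + 1) with R(k) = B(k−1)f(k)/C(k) = k*(k + 2).
Check: Δs_k = 3/(k**2 + 3*k + 2). ✓

s_k = \frac{3 k}{k + 1}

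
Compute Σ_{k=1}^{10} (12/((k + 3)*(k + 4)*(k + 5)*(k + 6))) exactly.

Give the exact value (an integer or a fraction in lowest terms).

Σ = 9/280

t_(k+1)/t_k = (k + 3)/(k + 7).
Factor: A=k + 3; B=k + 7; C=1.
Solve (k + 3)·f(k+1) − (k + 6)·f(k) = 1.
Degrees (1,1,0) ⇒ d ≤ 3.
A polynomial solution: f(k) = k*(k**2 + 12*k + 47)/180.
Get s_k = R·t_k = k*(k**2 + 12*k + 47)/(15*(k + 3)*(k + 4)*(k + 5)) with R(k) = B(k−1)f(k)/C(k) = k*(k + 6)*(k**2 + 12*k + 47)/180.
s_(k+1) − s_k = 12/(k**4 + 18*k**3 + 119*k**2 + 342*k + 360) = t_k.
Telescoping: Σ = s_(11) − s_(1) = 11/168 − (1/30) = 9/280.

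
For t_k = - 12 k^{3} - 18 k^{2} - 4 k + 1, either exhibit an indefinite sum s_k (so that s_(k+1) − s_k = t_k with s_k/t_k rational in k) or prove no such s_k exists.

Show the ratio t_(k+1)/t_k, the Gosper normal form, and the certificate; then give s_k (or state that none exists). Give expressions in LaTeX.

The ratio is (12*k**3 + 54*k**2 + 76*k + 33)/(12*k**3 + 18*k**2 + 4*k - 1).
A = 1, B = 1, C = k**3 + 3*k**2/2 + k/3 - 1/12.
f must satisfy (1)·f(k+1) − (1)·f(k) = k**3 + 3*k**2/2 + k/3 - 1/12.
deg f ≤ 4 (via 0,0,3).
Coefficient equations give f(k) = k**2*(3*k**2 - 4)/12.
So s_k = (B(k−1)f/C)·t_k = (k**2*(3*k**2 - 4)/((2*k + 1)*(6*k**2 + 6*k - 1)))·t_k = k**2*(4 - 3*k**2).
Verify: -12*k**3 - 18*k**2 - 4*k + 1 matches t_k.

s_k = k^{2} \left(4 - 3 k^{2}\right)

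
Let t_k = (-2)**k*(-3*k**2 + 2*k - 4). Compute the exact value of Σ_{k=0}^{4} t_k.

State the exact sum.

t_(k+1)/t_k = 2*(2*k - 3*(k + 1)**2 - 2)/(3*k**2 - 2*k + 4).
So A=-2 and B=1, with C=k**2 - 2*k/3 + 4/3.
Solve (-2)·f(k+1) − (1)·f(k) = k**2 - 2*k/3 + 4/3.
Degrees (0,0,2) ⇒ d ≤ 2.
Coefficient equations give f(k) = -(k**2 - 2*k + 2)/3.
So s_k = (B(k−1)f/C)·t_k = (-(k**2 - 2*k + 2)/(3*k**2 - 2*k + 4))·t_k = (-2)**k*(k**2 - 2*k + 2).
Check: Δs_k = (-2)**k*(-3*k**2 + 2*k - 4). ✓
Telescoping: Σ = s_(5) − s_(0) = -544 − (2) = -546.

Σ = -546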